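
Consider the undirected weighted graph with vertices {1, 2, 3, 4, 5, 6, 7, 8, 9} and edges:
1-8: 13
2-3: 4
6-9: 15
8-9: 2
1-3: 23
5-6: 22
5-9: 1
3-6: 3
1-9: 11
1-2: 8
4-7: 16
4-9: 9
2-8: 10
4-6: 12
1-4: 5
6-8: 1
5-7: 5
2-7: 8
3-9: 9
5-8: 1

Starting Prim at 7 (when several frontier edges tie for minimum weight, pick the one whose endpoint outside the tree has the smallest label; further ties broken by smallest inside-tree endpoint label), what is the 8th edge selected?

Grow the tree from 7 using Prim:
Step 1: cheapest edge leaving the tree is 5-7 (5); add 5.
Step 2: cheapest edge leaving the tree is 5-8 (1); add 8.
Step 3: cheapest edge leaving the tree is 6-8 (1); add 6.
Step 4: cheapest edge leaving the tree is 5-9 (1); add 9.
Step 5: cheapest edge leaving the tree is 3-6 (3); add 3.
Step 6: cheapest edge leaving the tree is 2-3 (4); add 2.
Step 7: cheapest edge leaving the tree is 1-2 (8); add 1.
Step 8: cheapest edge leaving the tree is 1-4 (5); add 4.
The 8th edge added is 1-4.

1-4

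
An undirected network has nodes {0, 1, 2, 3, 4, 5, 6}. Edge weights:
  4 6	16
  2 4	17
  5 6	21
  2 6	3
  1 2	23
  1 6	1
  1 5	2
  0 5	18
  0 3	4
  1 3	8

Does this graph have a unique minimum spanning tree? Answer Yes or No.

Kruskal: consider edges lightest-first.
1 6 (1): add — endpoints in different components.
1 5 (2): add — endpoints in different components.
2 6 (3): add — endpoints in different components.
0 3 (4): add — endpoints in different components.
1 3 (8): add — endpoints in different components.
4 6 (16): add — endpoints in different components.
Every non-tree edge has weight strictly greater than the heaviest edge on the tree path between its endpoints, so the MST is unique.

Yes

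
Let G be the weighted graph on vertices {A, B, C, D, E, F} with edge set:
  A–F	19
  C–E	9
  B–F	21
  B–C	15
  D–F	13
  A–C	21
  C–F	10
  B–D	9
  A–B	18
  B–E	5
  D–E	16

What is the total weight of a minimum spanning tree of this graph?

Prim's algorithm from C:
Step 1: frontier [C–E 9, C–F 10, B–C 15, A–C 21] → take C–E (9); add E.
Step 2: frontier [C–F 10, B–C 15, A–C 21, B–E 5, D–E 16] → take B–E (5); add B.
Step 3: frontier [B–D 9, A–B 18, B–F 21, C–F 10, A–C 21, D–E 16] → take B–D (9); add D.
Step 4: frontier [A–B 18, B–F 21, C–F 10, A–C 21, D–F 13] → take C–F (10); add F.
Step 5: frontier [A–B 18, A–C 21, A–F 19] → take A–B (18); add A.
MST edges: C–E, B–E, B–D, C–F, A–B; total weight 9+5+9+10+18 = 51.

51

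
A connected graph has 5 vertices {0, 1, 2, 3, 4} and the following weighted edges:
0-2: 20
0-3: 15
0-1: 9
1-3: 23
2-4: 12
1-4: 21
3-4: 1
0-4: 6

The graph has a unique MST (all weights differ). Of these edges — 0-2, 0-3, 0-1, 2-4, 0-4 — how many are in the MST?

3

Sort edges by weight, then run Kruskal:
3-4 (1): add — endpoints in different components.
0-4 (6): add — endpoints in different components.
0-1 (9): add — endpoints in different components.
2-4 (12): add — endpoints in different components.
MST edge set: {3-4, 0-4, 0-1, 2-4}.
Of the listed edges, {0-1, 2-4, 0-4} are in the MST → 3.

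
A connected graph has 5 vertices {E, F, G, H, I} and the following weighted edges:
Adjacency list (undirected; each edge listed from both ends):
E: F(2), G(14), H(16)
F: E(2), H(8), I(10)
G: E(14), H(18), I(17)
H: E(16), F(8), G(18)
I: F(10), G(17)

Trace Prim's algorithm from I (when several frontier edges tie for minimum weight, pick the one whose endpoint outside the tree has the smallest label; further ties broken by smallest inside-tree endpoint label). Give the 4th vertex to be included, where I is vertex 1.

H

Prim, starting at I.
Step 1: cheapest edge leaving the tree is F–I (10); add F.
Step 2: cheapest edge leaving the tree is E–F (2); add E.
Step 3: cheapest edge leaving the tree is F–H (8); add H.
Step 4: cheapest edge leaving the tree is E–G (14); add G.
Vertex order: I, F, E, H, G. The 4th vertex is H.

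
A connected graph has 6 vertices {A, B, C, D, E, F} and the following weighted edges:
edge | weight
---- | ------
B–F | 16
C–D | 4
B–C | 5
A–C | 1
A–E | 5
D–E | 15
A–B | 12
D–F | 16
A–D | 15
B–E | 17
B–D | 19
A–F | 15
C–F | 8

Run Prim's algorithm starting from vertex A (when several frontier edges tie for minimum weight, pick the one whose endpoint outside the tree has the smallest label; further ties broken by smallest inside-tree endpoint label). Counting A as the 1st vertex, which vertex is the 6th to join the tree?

Prim's algorithm from A:
Step 1: frontier [A–C 1, A–E 5, A–B 12, A–D 15, A–F 15] → take A–C (1); add C.
Step 2: frontier [A–E 5, A–B 12, A–D 15, A–F 15, C–D 4, B–C 5, C–F 8] → take C–D (4); add D.
Step 3: frontier [A–E 5, A–B 12, A–F 15, B–C 5, C–F 8, D–E 15, D–F 16, B–D 19] → take B–C (5); add B.
Step 4: frontier [A–E 5, A–F 15, B–F 16, B–E 17, C–F 8, D–E 15, D–F 16] → take A–E (5); add E.
Step 5: frontier [A–F 15, B–F 16, C–F 8, D–F 16] → take C–F (8); add F.
Vertex order: A, C, D, B, E, F. The 6th vertex is F.

F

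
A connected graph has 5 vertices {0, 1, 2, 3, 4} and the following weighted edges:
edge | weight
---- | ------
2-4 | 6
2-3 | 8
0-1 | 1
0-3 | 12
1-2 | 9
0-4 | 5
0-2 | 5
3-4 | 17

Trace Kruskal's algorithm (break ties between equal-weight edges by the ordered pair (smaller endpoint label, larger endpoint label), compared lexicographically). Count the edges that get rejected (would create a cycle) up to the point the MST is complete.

Sort edges by weight, then run Kruskal:
0-1 (1): add. Components now {0,1} {2} {3} {4}
0-2 (5): add. Components now {0,1,2} {3} {4}
0-4 (5): add. Components now {0,1,2,4} {3}
2-4 (6): skip — 2 and 4 already connected.
2-3 (8): add. Components now {0,1,2,3,4}
Edges rejected before the tree was complete: 1.

1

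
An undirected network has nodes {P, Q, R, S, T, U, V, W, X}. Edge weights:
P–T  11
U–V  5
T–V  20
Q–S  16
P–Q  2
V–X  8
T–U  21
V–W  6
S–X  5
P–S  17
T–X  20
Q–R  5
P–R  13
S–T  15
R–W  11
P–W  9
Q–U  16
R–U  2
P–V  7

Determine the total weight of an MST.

Prim's algorithm from U:
Step 1: cheapest edge leaving the tree is R–U (2); add R.
Step 2: cheapest edge leaving the tree is Q–R (5); add Q.
Step 3: cheapest edge leaving the tree is P–Q (2); add P.
Step 4: cheapest edge leaving the tree is U–V (5); add V.
Step 5: cheapest edge leaving the tree is V–W (6); add W.
Step 6: cheapest edge leaving the tree is V–X (8); add X.
Step 7: cheapest edge leaving the tree is S–X (5); add S.
Step 8: cheapest edge leaving the tree is P–T (11); add T.
MST edges: R–U, Q–R, P–Q, U–V, V–W, V–X, S–X, P–T; total weight 2+5+2+5+6+8+5+11 = 44.

44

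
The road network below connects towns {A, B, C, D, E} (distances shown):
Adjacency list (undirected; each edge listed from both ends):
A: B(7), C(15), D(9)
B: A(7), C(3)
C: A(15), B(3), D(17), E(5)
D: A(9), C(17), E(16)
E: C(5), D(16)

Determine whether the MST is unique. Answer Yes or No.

Kruskal: consider edges lightest-first.
B—C (3): add. Components now {A} {B,C} {D} {E}
C—E (5): add. Components now {A} {B,C,E} {D}
A—B (7): add. Components now {A,B,C,E} {D}
A—D (9): add. Components now {A,B,C,D,E}
Every non-tree edge has weight strictly greater than the heaviest edge on the tree path between its endpoints, so the MST is unique.

Yes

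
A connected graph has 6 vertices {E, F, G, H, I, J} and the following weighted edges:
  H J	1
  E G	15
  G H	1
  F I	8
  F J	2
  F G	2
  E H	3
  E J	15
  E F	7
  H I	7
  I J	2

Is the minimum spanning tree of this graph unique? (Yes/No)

No

Kruskal: consider edges lightest-first.
G H (1): add. Components now {E} {F} {G,H} {I} {J}
H J (1): add. Components now {E} {F} {G,H,J} {I}
F G (2): add. Components now {E} {F,G,H,J} {I}
F J (2): skip — F and J already connected.
I J (2): add. Components now {E} {F,G,H,I,J}
E H (3): add. Components now {E,F,G,H,I,J}
Non-tree edge F J has weight 2, equal to the heaviest edge on its tree cycle — swapping gives another MST of the same weight. Not unique.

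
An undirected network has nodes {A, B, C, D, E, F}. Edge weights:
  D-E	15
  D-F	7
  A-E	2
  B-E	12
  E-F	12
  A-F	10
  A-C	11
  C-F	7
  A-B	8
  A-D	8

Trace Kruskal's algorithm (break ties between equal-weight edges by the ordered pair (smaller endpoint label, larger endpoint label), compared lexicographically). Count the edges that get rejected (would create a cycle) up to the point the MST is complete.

Sort edges by weight, then run Kruskal:
A-E (2): add — endpoints in different components.
C-F (7): add — endpoints in different components.
D-F (7): add — endpoints in different components.
A-B (8): add — endpoints in different components.
A-D (8): add — endpoints in different components.
Edges rejected before the tree was complete: 0.

0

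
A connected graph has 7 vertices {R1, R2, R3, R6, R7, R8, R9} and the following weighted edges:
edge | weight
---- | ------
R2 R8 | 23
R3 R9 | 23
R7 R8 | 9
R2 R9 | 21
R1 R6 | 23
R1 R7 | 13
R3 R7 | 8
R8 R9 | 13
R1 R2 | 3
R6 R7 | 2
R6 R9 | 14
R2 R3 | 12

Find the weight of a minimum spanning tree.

Kruskal: consider edges lightest-first.
R6 R7 (2): add. Components now {R6,R7} {R3} {R2} {R9} {R8} {R1}
R1 R2 (3): add. Components now {R6,R7} {R3} {R1,R2} {R9} {R8}
R3 R7 (8): add. Components now {R3,R6,R7} {R1,R2} {R9} {R8}
R7 R8 (9): add. Components now {R3,R6,R7,R8} {R1,R2} {R9}
R2 R3 (12): add. Components now {R1,R2,R3,R6,R7,R8} {R9}
R1 R7 (13): skip — R7 and R1 already connected.
R8 R9 (13): add. Components now {R1,R2,R3,R6,R7,R8,R9}
MST edges: R6 R7, R1 R2, R3 R7, R7 R8, R2 R3, R8 R9; total weight 2+3+8+9+12+13 = 47.

47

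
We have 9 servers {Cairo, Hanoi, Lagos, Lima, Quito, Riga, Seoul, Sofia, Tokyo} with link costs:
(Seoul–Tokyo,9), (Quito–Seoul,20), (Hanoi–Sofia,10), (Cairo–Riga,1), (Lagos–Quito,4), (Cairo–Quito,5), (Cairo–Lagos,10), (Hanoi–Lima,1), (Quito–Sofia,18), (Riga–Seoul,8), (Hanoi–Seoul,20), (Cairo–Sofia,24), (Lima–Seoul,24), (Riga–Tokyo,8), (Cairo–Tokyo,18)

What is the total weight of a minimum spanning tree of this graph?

Prim, starting at Quito.
Step 1: cheapest edge leaving the tree is Lagos–Quito (4); add Lagos.
Step 2: cheapest edge leaving the tree is Cairo–Quito (5); add Cairo.
Step 3: cheapest edge leaving the tree is Cairo–Riga (1); add Riga.
Step 4: cheapest edge leaving the tree is Riga–Seoul (8); add Seoul.
Step 5: cheapest edge leaving the tree is Riga–Tokyo (8); add Tokyo.
Step 6: cheapest edge leaving the tree is Quito–Sofia (18); add Sofia.
Step 7: cheapest edge leaving the tree is Hanoi–Sofia (10); add Hanoi.
Step 8: cheapest edge leaving the tree is Hanoi–Lima (1); add Lima.
MST edges: Lagos–Quito, Cairo–Quito, Cairo–Riga, Riga–Seoul, Riga–Tokyo, Quito–Sofia, Hanoi–Sofia, Hanoi–Lima; total weight 4+5+1+8+8+18+10+1 = 55.

55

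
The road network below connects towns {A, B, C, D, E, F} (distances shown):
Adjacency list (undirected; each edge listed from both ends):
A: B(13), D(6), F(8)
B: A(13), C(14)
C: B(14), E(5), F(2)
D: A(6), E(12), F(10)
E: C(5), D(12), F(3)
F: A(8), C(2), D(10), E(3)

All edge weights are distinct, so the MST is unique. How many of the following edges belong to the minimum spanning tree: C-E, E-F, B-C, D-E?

1

Sort edges by weight, then run Kruskal:
C-F (2): add. Components now {A} {B} {C,F} {D} {E}
E-F (3): add. Components now {A} {B} {C,E,F} {D}
C-E (5): skip — C and E already connected.
A-D (6): add. Components now {A,D} {B} {C,E,F}
A-F (8): add. Components now {A,C,D,E,F} {B}
D-F (10): skip — D and F already connected.
D-E (12): skip — D and E already connected.
A-B (13): add. Components now {A,B,C,D,E,F}
MST edge set: {C-F, E-F, A-D, A-F, A-B}.
Of the listed edges, {E-F} are in the MST → 1.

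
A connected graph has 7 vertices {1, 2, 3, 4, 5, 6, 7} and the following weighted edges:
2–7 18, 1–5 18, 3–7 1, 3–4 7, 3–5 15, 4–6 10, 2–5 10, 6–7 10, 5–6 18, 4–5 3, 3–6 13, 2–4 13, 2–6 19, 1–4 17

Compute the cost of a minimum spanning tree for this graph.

Grow the tree from 6 using Prim:
Step 1: frontier [4–6 10, 6–7 10, 3–6 13, 5–6 18, 2–6 19] → take 4–6 (10); add 4.
Step 2: frontier [4–5 3, 3–4 7, 2–4 13, 1–4 17, 6–7 10, 3–6 13, 5–6 18, 2–6 19] → take 4–5 (3); add 5.
Step 3: frontier [3–4 7, 2–4 13, 1–4 17, 2–5 10, 3–5 15, 1–5 18, 6–7 10, 3–6 13, 2–6 19] → take 3–4 (7); add 3.
Step 4: frontier [3–7 1, 2–4 13, 1–4 17, 2–5 10, 1–5 18, 6–7 10, 2–6 19] → take 3–7 (1); add 7.
Step 5: frontier [2–4 13, 1–4 17, 2–5 10, 1–5 18, 2–6 19, 2–7 18] → take 2–5 (10); add 2.
Step 6: frontier [1–4 17, 1–5 18] → take 1–4 (17); add 1.
MST edges: 4–6, 4–5, 3–4, 3–7, 2–5, 1–4; total weight 10+3+7+1+10+17 = 48.

48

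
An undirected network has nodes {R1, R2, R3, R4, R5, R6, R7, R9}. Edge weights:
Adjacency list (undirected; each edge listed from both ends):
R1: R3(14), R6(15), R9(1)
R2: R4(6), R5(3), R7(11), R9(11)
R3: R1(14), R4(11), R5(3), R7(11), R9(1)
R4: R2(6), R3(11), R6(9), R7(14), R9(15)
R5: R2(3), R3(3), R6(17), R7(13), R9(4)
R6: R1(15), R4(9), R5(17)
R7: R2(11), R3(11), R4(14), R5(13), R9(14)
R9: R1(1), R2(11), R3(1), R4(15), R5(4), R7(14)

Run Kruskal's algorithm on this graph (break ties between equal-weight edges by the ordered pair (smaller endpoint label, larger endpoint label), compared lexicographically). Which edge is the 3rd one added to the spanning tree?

Sort edges by weight, then run Kruskal:
R1–R9 (1): add — endpoints in different components.
R3–R9 (1): add — endpoints in different components.
R2–R5 (3): add — endpoints in different components.
R3–R5 (3): add — endpoints in different components.
R5–R9 (4): skip — R9 and R5 already connected.
R2–R4 (6): add — endpoints in different components.
R4–R6 (9): add — endpoints in different components.
R2–R7 (11): add — endpoints in different components.
The 3rd edge added is R2–R5.

R2-R5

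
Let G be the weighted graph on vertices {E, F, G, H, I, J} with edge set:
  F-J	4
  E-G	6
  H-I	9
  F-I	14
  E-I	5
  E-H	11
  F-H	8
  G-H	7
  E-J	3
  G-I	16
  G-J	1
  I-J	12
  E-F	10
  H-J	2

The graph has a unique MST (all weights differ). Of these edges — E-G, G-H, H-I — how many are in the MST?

Kruskal's algorithm — process edges by increasing weight (ties by edge label):
G-J (1): add — endpoints in different components.
H-J (2): add — endpoints in different components.
E-J (3): add — endpoints in different components.
F-J (4): add — endpoints in different components.
E-I (5): add — endpoints in different components.
MST edge set: {G-J, H-J, E-J, F-J, E-I}.
Of the listed edges, {} are in the MST → 0.

0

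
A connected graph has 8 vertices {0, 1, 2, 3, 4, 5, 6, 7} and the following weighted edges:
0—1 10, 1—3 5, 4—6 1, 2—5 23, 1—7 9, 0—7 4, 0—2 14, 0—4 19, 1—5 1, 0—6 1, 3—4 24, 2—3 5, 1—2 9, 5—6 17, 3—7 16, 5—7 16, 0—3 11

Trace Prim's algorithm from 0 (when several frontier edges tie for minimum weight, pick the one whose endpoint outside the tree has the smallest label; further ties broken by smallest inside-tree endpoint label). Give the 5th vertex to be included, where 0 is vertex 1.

1

Prim, starting at 0.
Step 1: cheapest edge leaving the tree is 0—6 (1); add 6.
Step 2: cheapest edge leaving the tree is 4—6 (1); add 4.
Step 3: cheapest edge leaving the tree is 0—7 (4); add 7.
Step 4: cheapest edge leaving the tree is 1—7 (9); add 1.
Step 5: cheapest edge leaving the tree is 1—5 (1); add 5.
Step 6: cheapest edge leaving the tree is 1—3 (5); add 3.
Step 7: cheapest edge leaving the tree is 2—3 (5); add 2.
Vertex order: 0, 6, 4, 7, 1, 5, 3, 2. The 5th vertex is 1.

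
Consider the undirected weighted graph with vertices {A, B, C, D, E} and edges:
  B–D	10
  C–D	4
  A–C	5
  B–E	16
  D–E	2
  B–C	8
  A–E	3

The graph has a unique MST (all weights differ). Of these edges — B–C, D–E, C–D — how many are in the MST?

3

Kruskal: consider edges lightest-first.
D–E (2): add. Components now {A} {B} {C} {D,E}
A–E (3): add. Components now {A,D,E} {B} {C}
C–D (4): add. Components now {A,C,D,E} {B}
A–C (5): skip — A and C already connected.
B–C (8): add. Components now {A,B,C,D,E}
MST edge set: {D–E, A–E, C–D, B–C}.
Of the listed edges, {B–C, D–E, C–D} are in the MST → 3.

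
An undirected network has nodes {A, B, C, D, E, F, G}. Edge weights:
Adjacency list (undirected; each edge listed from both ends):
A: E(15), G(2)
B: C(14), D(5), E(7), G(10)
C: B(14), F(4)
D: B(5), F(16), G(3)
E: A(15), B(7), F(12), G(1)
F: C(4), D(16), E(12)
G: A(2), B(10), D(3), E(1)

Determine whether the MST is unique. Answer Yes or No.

Kruskal: consider edges lightest-first.
E—G (1): add — endpoints in different components.
A—G (2): add — endpoints in different components.
D—G (3): add — endpoints in different components.
C—F (4): add — endpoints in different components.
B—D (5): add — endpoints in different components.
B—E (7): skip — B and E already connected.
B—G (10): skip — B and G already connected.
E—F (12): add — endpoints in different components.
Every non-tree edge has weight strictly greater than the heaviest edge on the tree path between its endpoints, so the MST is unique.

Yes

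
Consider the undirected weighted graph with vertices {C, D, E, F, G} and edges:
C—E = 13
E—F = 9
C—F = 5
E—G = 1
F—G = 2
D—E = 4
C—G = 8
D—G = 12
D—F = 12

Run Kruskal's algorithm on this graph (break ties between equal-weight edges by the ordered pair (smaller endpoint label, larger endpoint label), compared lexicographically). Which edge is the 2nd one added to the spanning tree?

F-G

Kruskal's algorithm — process edges by increasing weight (ties by edge label):
E—G (1): add. Components now {C} {D} {E,G} {F}
F—G (2): add. Components now {C} {D} {E,F,G}
D—E (4): add. Components now {C} {D,E,F,G}
C—F (5): add. Components now {C,D,E,F,G}
The 2nd edge added is F—G.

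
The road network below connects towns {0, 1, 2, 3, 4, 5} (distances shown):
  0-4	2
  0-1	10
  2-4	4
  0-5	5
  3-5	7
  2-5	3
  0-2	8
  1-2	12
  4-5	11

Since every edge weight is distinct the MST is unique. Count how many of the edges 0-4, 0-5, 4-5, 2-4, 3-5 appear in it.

Sort edges by weight, then run Kruskal:
0-4 (2): add — endpoints in different components.
2-5 (3): add — endpoints in different components.
2-4 (4): add — endpoints in different components.
0-5 (5): skip — 0 and 5 already connected.
3-5 (7): add — endpoints in different components.
0-2 (8): skip — 0 and 2 already connected.
0-1 (10): add — endpoints in different components.
MST edge set: {0-4, 2-5, 2-4, 3-5, 0-1}.
Of the listed edges, {0-4, 2-4, 3-5} are in the MST → 3.

3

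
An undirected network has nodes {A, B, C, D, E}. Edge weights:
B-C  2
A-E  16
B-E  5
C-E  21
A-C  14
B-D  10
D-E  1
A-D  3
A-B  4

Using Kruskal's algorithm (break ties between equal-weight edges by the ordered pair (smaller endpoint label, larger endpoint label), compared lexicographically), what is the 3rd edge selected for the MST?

Kruskal: consider edges lightest-first.
D-E (1): add — endpoints in different components.
B-C (2): add — endpoints in different components.
A-D (3): add — endpoints in different components.
A-B (4): add — endpoints in different components.
The 3rd edge added is A-D.

A-D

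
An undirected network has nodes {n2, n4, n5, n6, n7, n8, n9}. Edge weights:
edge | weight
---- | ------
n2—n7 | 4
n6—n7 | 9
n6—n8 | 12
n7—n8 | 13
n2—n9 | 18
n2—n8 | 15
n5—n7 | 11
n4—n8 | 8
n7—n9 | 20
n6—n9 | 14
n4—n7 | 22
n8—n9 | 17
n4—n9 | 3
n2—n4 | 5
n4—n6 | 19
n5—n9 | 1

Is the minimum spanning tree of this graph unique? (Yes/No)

Kruskal: consider edges lightest-first.
n5—n9 (1): add. Components now {n8} {n5,n9} {n7} {n6} {n2} {n4}
n4—n9 (3): add. Components now {n8} {n4,n5,n9} {n7} {n6} {n2}
n2—n7 (4): add. Components now {n8} {n4,n5,n9} {n2,n7} {n6}
n2—n4 (5): add. Components now {n8} {n2,n4,n5,n7,n9} {n6}
n4—n8 (8): add. Components now {n2,n4,n5,n7,n8,n9} {n6}
n6—n7 (9): add. Components now {n2,n4,n5,n6,n7,n8,n9}
Every non-tree edge has weight strictly greater than the heaviest edge on the tree path between its endpoints, so the MST is unique.

Yes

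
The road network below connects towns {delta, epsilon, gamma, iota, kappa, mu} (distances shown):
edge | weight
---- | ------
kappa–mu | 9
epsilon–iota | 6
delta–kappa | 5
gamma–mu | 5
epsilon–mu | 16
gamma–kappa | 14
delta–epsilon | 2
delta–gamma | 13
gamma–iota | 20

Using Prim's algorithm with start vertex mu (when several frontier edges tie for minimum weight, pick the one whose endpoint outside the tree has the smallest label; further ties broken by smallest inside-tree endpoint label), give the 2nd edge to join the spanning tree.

kappa-mu

Prim's algorithm from mu:
Step 1: cheapest edge leaving the tree is gamma–mu (5); add gamma.
Step 2: cheapest edge leaving the tree is kappa–mu (9); add kappa.
Step 3: cheapest edge leaving the tree is delta–kappa (5); add delta.
Step 4: cheapest edge leaving the tree is delta–epsilon (2); add epsilon.
Step 5: cheapest edge leaving the tree is epsilon–iota (6); add iota.
The 2nd edge added is kappa–mu.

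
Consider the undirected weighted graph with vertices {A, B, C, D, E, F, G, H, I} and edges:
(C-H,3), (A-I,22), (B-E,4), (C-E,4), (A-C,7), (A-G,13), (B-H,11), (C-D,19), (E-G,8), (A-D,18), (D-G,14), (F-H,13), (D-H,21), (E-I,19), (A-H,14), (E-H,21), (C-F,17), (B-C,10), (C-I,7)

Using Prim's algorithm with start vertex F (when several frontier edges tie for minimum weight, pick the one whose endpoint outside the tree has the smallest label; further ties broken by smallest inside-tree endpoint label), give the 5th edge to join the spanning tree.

A-C

Prim's algorithm from F:
Step 1: cheapest edge leaving the tree is F-H (13); add H.
Step 2: cheapest edge leaving the tree is C-H (3); add C.
Step 3: cheapest edge leaving the tree is C-E (4); add E.
Step 4: cheapest edge leaving the tree is B-E (4); add B.
Step 5: cheapest edge leaving the tree is A-C (7); add A.
Step 6: cheapest edge leaving the tree is C-I (7); add I.
Step 7: cheapest edge leaving the tree is E-G (8); add G.
Step 8: cheapest edge leaving the tree is D-G (14); add D.
The 5th edge added is A-C.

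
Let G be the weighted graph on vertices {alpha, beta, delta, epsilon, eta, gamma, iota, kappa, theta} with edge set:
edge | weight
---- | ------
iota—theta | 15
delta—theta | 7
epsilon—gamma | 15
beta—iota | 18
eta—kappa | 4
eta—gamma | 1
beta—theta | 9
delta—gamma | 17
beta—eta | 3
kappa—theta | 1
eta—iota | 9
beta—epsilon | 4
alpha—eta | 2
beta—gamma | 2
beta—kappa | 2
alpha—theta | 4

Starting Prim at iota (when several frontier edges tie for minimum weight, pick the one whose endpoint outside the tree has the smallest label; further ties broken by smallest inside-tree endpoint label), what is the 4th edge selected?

beta-gamma

Grow the tree from iota using Prim:
Step 1: cheapest edge leaving the tree is eta—iota (9); add eta.
Step 2: cheapest edge leaving the tree is eta—gamma (1); add gamma.
Step 3: cheapest edge leaving the tree is alpha—eta (2); add alpha.
Step 4: cheapest edge leaving the tree is beta—gamma (2); add beta.
Step 5: cheapest edge leaving the tree is beta—kappa (2); add kappa.
Step 6: cheapest edge leaving the tree is kappa—theta (1); add theta.
Step 7: cheapest edge leaving the tree is beta—epsilon (4); add epsilon.
Step 8: cheapest edge leaving the tree is delta—theta (7); add delta.
The 4th edge added is beta—gamma.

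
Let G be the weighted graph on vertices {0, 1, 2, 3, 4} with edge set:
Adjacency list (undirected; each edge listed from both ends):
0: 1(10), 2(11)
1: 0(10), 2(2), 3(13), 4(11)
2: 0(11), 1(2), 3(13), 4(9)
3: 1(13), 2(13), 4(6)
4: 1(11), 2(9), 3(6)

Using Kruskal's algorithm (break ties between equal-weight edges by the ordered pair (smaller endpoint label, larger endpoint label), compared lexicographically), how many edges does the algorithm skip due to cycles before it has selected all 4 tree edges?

0

Kruskal: consider edges lightest-first.
1 2 (2): add — endpoints in different components.
3 4 (6): add — endpoints in different components.
2 4 (9): add — endpoints in different components.
0 1 (10): add — endpoints in different components.
Edges rejected before the tree was complete: 0.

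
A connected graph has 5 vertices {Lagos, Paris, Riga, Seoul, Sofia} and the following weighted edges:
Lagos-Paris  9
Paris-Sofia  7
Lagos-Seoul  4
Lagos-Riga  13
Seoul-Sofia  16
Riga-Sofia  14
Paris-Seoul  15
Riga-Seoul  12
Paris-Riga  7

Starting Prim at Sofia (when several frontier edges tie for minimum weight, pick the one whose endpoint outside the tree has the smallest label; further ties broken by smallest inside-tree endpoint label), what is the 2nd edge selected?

Paris-Riga

Grow the tree from Sofia using Prim:
Step 1: cheapest edge leaving the tree is Paris-Sofia (7); add Paris.
Step 2: cheapest edge leaving the tree is Paris-Riga (7); add Riga.
Step 3: cheapest edge leaving the tree is Lagos-Paris (9); add Lagos.
Step 4: cheapest edge leaving the tree is Lagos-Seoul (4); add Seoul.
The 2nd edge added is Paris-Riga.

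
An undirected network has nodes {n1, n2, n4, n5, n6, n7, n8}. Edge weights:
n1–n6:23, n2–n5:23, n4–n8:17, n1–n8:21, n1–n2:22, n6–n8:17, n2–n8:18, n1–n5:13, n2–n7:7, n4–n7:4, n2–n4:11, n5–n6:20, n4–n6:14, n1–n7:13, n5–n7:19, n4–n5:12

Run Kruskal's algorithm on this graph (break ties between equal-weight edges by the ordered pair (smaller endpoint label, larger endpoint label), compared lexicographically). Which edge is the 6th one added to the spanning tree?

Sort edges by weight, then run Kruskal:
n4–n7 (4): add — endpoints in different components.
n2–n7 (7): add — endpoints in different components.
n2–n4 (11): skip — n4 and n2 already connected.
n4–n5 (12): add — endpoints in different components.
n1–n5 (13): add — endpoints in different components.
n1–n7 (13): skip — n7 and n1 already connected.
n4–n6 (14): add — endpoints in different components.
n4–n8 (17): add — endpoints in different components.
The 6th edge added is n4–n8.

n4-n8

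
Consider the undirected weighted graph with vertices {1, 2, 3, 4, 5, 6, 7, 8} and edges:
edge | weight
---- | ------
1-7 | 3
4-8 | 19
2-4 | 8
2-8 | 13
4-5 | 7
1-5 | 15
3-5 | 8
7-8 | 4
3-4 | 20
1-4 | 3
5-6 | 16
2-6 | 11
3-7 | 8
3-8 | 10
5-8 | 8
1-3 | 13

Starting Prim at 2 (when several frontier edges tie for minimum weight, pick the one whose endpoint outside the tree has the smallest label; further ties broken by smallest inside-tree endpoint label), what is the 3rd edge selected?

1-7

Grow the tree from 2 using Prim:
Step 1: cheapest edge leaving the tree is 2-4 (8); add 4.
Step 2: cheapest edge leaving the tree is 1-4 (3); add 1.
Step 3: cheapest edge leaving the tree is 1-7 (3); add 7.
Step 4: cheapest edge leaving the tree is 7-8 (4); add 8.
Step 5: cheapest edge leaving the tree is 4-5 (7); add 5.
Step 6: cheapest edge leaving the tree is 3-5 (8); add 3.
Step 7: cheapest edge leaving the tree is 2-6 (11); add 6.
The 3rd edge added is 1-7.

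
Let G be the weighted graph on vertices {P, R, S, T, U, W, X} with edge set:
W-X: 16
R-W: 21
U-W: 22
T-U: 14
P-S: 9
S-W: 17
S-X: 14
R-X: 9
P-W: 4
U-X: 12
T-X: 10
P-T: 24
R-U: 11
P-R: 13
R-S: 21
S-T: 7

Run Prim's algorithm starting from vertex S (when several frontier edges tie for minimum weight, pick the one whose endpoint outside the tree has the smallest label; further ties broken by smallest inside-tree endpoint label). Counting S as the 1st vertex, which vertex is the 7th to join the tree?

Prim, starting at S.
Step 1: cheapest edge leaving the tree is S-T (7); add T.
Step 2: cheapest edge leaving the tree is P-S (9); add P.
Step 3: cheapest edge leaving the tree is P-W (4); add W.
Step 4: cheapest edge leaving the tree is T-X (10); add X.
Step 5: cheapest edge leaving the tree is R-X (9); add R.
Step 6: cheapest edge leaving the tree is R-U (11); add U.
Vertex order: S, T, P, W, X, R, U. The 7th vertex is U.

U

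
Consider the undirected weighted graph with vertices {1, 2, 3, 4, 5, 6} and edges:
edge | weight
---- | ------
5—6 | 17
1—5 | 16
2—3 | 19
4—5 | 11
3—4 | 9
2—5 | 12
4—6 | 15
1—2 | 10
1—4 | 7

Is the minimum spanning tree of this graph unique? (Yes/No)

Yes

Kruskal: consider edges lightest-first.
1—4 (7): add. Components now {1,4} {2} {3} {5} {6}
3—4 (9): add. Components now {1,3,4} {2} {5} {6}
1—2 (10): add. Components now {1,2,3,4} {5} {6}
4—5 (11): add. Components now {1,2,3,4,5} {6}
2—5 (12): skip — 2 and 5 already connected.
4—6 (15): add. Components now {1,2,3,4,5,6}
Every non-tree edge has weight strictly greater than the heaviest edge on the tree path between its endpoints, so the MST is unique.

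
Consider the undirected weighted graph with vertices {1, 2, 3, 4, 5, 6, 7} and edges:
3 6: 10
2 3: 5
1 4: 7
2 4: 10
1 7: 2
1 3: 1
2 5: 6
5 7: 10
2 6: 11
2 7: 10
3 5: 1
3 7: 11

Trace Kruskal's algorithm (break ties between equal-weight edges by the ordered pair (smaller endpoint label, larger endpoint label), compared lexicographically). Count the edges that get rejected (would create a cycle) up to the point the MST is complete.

3

Sort edges by weight, then run Kruskal:
1 3 (1): add — endpoints in different components.
3 5 (1): add — endpoints in different components.
1 7 (2): add — endpoints in different components.
2 3 (5): add — endpoints in different components.
2 5 (6): skip — 2 and 5 already connected.
1 4 (7): add — endpoints in different components.
2 4 (10): skip — 2 and 4 already connected.
2 7 (10): skip — 2 and 7 already connected.
3 6 (10): add — endpoints in different components.
Edges rejected before the tree was complete: 3.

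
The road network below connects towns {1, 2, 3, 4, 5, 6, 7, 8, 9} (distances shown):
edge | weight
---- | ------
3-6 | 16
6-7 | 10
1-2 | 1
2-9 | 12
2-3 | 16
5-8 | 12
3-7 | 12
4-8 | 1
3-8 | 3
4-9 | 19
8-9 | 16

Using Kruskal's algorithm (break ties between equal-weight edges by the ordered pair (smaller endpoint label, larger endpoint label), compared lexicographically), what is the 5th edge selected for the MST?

2-9

Sort edges by weight, then run Kruskal:
1-2 (1): add — endpoints in different components.
4-8 (1): add — endpoints in different components.
3-8 (3): add — endpoints in different components.
6-7 (10): add — endpoints in different components.
2-9 (12): add — endpoints in different components.
3-7 (12): add — endpoints in different components.
5-8 (12): add — endpoints in different components.
2-3 (16): add — endpoints in different components.
The 5th edge added is 2-9.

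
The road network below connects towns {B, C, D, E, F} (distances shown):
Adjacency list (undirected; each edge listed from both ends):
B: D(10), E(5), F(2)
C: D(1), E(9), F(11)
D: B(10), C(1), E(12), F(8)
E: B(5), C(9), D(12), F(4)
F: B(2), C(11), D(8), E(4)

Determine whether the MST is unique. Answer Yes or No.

Kruskal's algorithm — process edges by increasing weight (ties by edge label):
C–D (1): add. Components now {B} {C,D} {E} {F}
B–F (2): add. Components now {B,F} {C,D} {E}
E–F (4): add. Components now {B,E,F} {C,D}
B–E (5): skip — B and E already connected.
D–F (8): add. Components now {B,C,D,E,F}
Every non-tree edge has weight strictly greater than the heaviest edge on the tree path between its endpoints, so the MST is unique.

Yes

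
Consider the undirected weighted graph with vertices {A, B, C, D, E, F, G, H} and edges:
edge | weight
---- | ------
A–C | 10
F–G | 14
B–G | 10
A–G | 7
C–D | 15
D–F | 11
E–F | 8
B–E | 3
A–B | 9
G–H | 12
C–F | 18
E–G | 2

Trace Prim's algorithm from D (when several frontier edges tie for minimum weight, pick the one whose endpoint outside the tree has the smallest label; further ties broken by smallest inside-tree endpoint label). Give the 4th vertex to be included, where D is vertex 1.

Prim's algorithm from D:
Step 1: frontier [D–F 11, C–D 15] → take D–F (11); add F.
Step 2: frontier [C–D 15, E–F 8, F–G 14, C–F 18] → take E–F (8); add E.
Step 3: frontier [C–D 15, E–G 2, B–E 3, F–G 14, C–F 18] → take E–G (2); add G.
Step 4: frontier [C–D 15, B–E 3, C–F 18, A–G 7, B–G 10, G–H 12] → take B–E (3); add B.
Step 5: frontier [A–B 9, C–D 15, C–F 18, A–G 7, G–H 12] → take A–G (7); add A.
Step 6: frontier [A–C 10, C–D 15, C–F 18, G–H 12] → take A–C (10); add C.
Step 7: frontier [G–H 12] → take G–H (12); add H.
Vertex order: D, F, E, G, B, A, C, H. The 4th vertex is G.

G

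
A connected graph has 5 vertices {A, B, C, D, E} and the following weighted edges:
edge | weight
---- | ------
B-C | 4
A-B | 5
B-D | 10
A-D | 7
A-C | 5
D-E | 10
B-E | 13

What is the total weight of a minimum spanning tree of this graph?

26

Prim, starting at B.
Step 1: frontier [B-C 4, A-B 5, B-D 10, B-E 13] → take B-C (4); add C.
Step 2: frontier [A-B 5, B-D 10, B-E 13, A-C 5] → take A-B (5); add A.
Step 3: frontier [A-D 7, B-D 10, B-E 13] → take A-D (7); add D.
Step 4: frontier [B-E 13, D-E 10] → take D-E (10); add E.
MST edges: B-C, A-B, A-D, D-E; total weight 4+5+7+10 = 26.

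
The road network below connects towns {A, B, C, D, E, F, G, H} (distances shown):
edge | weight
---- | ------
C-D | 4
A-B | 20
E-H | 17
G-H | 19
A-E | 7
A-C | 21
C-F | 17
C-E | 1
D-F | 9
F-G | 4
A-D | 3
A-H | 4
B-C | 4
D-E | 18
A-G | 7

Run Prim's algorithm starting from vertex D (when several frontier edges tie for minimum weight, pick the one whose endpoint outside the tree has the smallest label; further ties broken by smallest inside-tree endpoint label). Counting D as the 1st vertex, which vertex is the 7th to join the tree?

G

Prim's algorithm from D:
Step 1: cheapest edge leaving the tree is A-D (3); add A.
Step 2: cheapest edge leaving the tree is C-D (4); add C.
Step 3: cheapest edge leaving the tree is C-E (1); add E.
Step 4: cheapest edge leaving the tree is B-C (4); add B.
Step 5: cheapest edge leaving the tree is A-H (4); add H.
Step 6: cheapest edge leaving the tree is A-G (7); add G.
Step 7: cheapest edge leaving the tree is F-G (4); add F.
Vertex order: D, A, C, E, B, H, G, F. The 7th vertex is G.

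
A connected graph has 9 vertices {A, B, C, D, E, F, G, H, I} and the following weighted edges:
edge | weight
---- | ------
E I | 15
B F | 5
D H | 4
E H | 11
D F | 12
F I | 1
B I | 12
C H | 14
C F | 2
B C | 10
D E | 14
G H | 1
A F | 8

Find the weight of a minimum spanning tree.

44

Prim's algorithm from G:
Step 1: frontier [G H 1] → take G H (1); add H.
Step 2: frontier [D H 4, E H 11, C H 14] → take D H (4); add D.
Step 3: frontier [D F 12, D E 14, E H 11, C H 14] → take E H (11); add E.
Step 4: frontier [D F 12, E I 15, C H 14] → take D F (12); add F.
Step 5: frontier [E I 15, F I 1, C F 2, B F 5, A F 8, C H 14] → take F I (1); add I.
Step 6: frontier [C F 2, B F 5, A F 8, C H 14, B I 12] → take C F (2); add C.
Step 7: frontier [B C 10, B F 5, A F 8, B I 12] → take B F (5); add B.
Step 8: frontier [A F 8] → take A F (8); add A.
MST edges: G H, D H, E H, D F, F I, C F, B F, A F; total weight 1+4+11+12+1+2+5+8 = 44.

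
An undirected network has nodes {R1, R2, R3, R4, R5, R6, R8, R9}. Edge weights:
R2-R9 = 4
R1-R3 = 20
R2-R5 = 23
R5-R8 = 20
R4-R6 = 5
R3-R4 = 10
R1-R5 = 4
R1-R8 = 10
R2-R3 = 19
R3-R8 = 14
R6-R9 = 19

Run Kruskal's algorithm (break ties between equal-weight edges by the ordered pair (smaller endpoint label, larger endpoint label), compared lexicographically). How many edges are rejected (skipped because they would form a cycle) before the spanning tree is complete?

Kruskal's algorithm — process edges by increasing weight (ties by edge label):
R1-R5 (4): add — endpoints in different components.
R2-R9 (4): add — endpoints in different components.
R4-R6 (5): add — endpoints in different components.
R1-R8 (10): add — endpoints in different components.
R3-R4 (10): add — endpoints in different components.
R3-R8 (14): add — endpoints in different components.
R2-R3 (19): add — endpoints in different components.
Edges rejected before the tree was complete: 0.

0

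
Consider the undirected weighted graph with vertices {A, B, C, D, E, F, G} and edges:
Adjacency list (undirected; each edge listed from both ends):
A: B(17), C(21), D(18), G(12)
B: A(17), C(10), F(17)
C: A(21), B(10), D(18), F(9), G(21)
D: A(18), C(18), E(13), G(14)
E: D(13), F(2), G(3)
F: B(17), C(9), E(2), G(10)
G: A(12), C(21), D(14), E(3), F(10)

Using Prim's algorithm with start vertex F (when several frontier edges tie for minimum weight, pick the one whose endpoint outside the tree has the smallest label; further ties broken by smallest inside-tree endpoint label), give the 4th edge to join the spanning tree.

Grow the tree from F using Prim:
Step 1: frontier [E—F 2, C—F 9, F—G 10, B—F 17] → take E—F (2); add E.
Step 2: frontier [E—G 3, D—E 13, C—F 9, F—G 10, B—F 17] → take E—G (3); add G.
Step 3: frontier [D—E 13, C—F 9, B—F 17, A—G 12, D—G 14, C—G 21] → take C—F (9); add C.
Step 4: frontier [B—C 10, C—D 18, A—C 21, D—E 13, B—F 17, A—G 12, D—G 14] → take B—C (10); add B.
Step 5: frontier [A—B 17, C—D 18, A—C 21, D—E 13, A—G 12, D—G 14] → take A—G (12); add A.
Step 6: frontier [A—D 18, C—D 18, D—E 13, D—G 14] → take D—E (13); add D.
The 4th edge added is B—C.

B-C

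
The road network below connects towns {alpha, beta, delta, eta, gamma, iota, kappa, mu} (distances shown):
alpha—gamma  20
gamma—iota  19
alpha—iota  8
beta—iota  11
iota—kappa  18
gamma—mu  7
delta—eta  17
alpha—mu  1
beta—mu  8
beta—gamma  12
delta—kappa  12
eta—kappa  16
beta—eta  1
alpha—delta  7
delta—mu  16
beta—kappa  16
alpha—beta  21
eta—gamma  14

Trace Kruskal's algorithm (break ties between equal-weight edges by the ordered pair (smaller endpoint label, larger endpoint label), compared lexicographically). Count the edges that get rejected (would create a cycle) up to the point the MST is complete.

2

Kruskal's algorithm — process edges by increasing weight (ties by edge label):
alpha—mu (1): add — endpoints in different components.
beta—eta (1): add — endpoints in different components.
alpha—delta (7): add — endpoints in different components.
gamma—mu (7): add — endpoints in different components.
alpha—iota (8): add — endpoints in different components.
beta—mu (8): add — endpoints in different components.
beta—iota (11): skip — beta and iota already connected.
beta—gamma (12): skip — gamma and beta already connected.
delta—kappa (12): add — endpoints in different components.
Edges rejected before the tree was complete: 2.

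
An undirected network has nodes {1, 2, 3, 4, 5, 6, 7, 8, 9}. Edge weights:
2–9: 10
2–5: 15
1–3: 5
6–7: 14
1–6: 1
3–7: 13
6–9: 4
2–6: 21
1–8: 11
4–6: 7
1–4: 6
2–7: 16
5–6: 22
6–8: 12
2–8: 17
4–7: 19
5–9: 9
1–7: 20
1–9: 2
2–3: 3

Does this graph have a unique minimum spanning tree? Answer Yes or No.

Sort edges by weight, then run Kruskal:
1–6 (1): add — endpoints in different components.
1–9 (2): add — endpoints in different components.
2–3 (3): add — endpoints in different components.
6–9 (4): skip — 6 and 9 already connected.
1–3 (5): add — endpoints in different components.
1–4 (6): add — endpoints in different components.
4–6 (7): skip — 4 and 6 already connected.
5–9 (9): add — endpoints in different components.
2–9 (10): skip — 2 and 9 already connected.
1–8 (11): add — endpoints in different components.
6–8 (12): skip — 6 and 8 already connected.
3–7 (13): add — endpoints in different components.
Every non-tree edge has weight strictly greater than the heaviest edge on the tree path between its endpoints, so the MST is unique.

Yes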